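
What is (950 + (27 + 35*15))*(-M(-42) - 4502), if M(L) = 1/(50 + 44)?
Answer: -317814939/47 ≈ -6.7620e+6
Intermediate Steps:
M(L) = 1/94
(950 + (27 + 35*15))*(-M(-42) - 4502) = (950 + (27 + 35*15))*(-1*1/94 - 4502) = (950 + (27 + 525))*(-1/94 - 4502) = (950 + 552)*(-423189/94) = 1502*(-423189/94) = -317814939/47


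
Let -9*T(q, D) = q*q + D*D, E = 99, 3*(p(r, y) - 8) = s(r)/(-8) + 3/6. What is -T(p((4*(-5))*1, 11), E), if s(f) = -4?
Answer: 88834/81 ≈ 1096.7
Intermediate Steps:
p(r, y) = 25/3 (p(r, y) = 8 + (-4/(-8) + 3/6)/3 = 8 + (-4*(-⅛) + 3*(⅙))/3 = 8 + (½ + ½)/3 = 8 + (⅓)*1 = 8 + ⅓ = 25/3)
T(q, D) = -D²/9 - q²/9 (T(q, D) = -(q*q + D*D)/9 = -(q² + D²)/9 = -(D² + q²)/9 = -D²/9 - q²/9)
-T(p((4*(-5))*1, 11), E) = -(-⅑*99² - (25/3)²/9) = -(-⅑*9801 - ⅑*625/9) = -(-1089 - 625/81) = -1*(-88834/81) = 88834/81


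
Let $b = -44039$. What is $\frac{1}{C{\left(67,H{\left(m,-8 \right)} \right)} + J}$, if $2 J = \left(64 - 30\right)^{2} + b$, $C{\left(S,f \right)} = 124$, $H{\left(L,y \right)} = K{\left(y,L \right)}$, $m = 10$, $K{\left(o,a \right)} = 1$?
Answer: $- \frac{2}{42635} \approx -4.691 \cdot 10^{-5}$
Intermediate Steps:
$H{\left(L,y \right)} = 1$
$J = - \frac{42883}{2}$ ($J = \frac{\left(64 - 30\right)^{2} - 44039}{2} = \frac{34^{2} - 44039}{2} = \frac{1156 - 44039}{2} = \frac{1}{2} \left(-42883\right) = - \frac{42883}{2} \approx -21442.0$)
$\frac{1}{C{\left(67,H{\left(m,-8 \right)} \right)} + J} = \frac{1}{124 - \frac{42883}{2}} = \frac{1}{- \frac{42635}{2}} = - \frac{2}{42635}$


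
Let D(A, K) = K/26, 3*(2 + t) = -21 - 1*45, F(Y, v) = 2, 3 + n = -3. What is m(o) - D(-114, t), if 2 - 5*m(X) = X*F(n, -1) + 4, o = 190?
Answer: -4906/65 ≈ -75.477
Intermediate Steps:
n = -6 (n = -3 - 3 = -6)
t = -24 (t = -2 + (-21 - 1*45)/3 = -2 + (-21 - 45)/3 = -2 + (1/3)*(-66) = -2 - 22 = -24)
D(A, K) = K/26 (D(A, K) = K*(1/26) = K/26)
m(X) = -2/5 - 2*X/5 (m(X) = 2/5 - (X*2 + 4)/5 = 2/5 - (2*X + 4)/5 = 2/5 - (4 + 2*X)/5 = 2/5 + (-4/5 - 2*X/5) = -2/5 - 2*X/5)
m(o) - D(-114, t) = (-2/5 - 2/5*190) - (-24)/26 = (-2/5 - 76) - 1*(-12/13) = -382/5 + 12/13 = -4906/65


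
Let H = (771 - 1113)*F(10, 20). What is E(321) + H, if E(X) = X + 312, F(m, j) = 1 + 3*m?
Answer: -9969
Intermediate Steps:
E(X) = 312 + X
H = -10602 (H = (771 - 1113)*(1 + 3*10) = -342*(1 + 30) = -342*31 = -10602)
E(321) + H = (312 + 321) - 10602 = 633 - 10602 = -9969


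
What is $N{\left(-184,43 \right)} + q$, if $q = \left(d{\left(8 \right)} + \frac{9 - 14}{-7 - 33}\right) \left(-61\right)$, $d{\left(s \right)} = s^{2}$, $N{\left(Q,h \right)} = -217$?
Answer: $- \frac{33029}{8} \approx -4128.6$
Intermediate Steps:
$q = - \frac{31293}{8}$ ($q = \left(8^{2} + \frac{9 - 14}{-7 - 33}\right) \left(-61\right) = \left(64 - \frac{5}{-40}\right) \left(-61\right) = \left(64 - - \frac{1}{8}\right) \left(-61\right) = \left(64 + \frac{1}{8}\right) \left(-61\right) = \frac{513}{8} \left(-61\right) = - \frac{31293}{8} \approx -3911.6$)
$N{\left(-184,43 \right)} + q = -217 - \frac{31293}{8} = - \frac{33029}{8}$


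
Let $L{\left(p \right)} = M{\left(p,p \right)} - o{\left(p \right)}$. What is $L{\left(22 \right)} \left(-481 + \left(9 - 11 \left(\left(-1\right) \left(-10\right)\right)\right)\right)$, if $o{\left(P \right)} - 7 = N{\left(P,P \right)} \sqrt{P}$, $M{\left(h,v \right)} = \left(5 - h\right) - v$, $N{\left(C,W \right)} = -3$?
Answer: $26772 - 1746 \sqrt{22} \approx 18583.0$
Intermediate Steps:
$M{\left(h,v \right)} = 5 - h - v$
$o{\left(P \right)} = 7 - 3 \sqrt{P}$
$L{\left(p \right)} = -2 - 2 p + 3 \sqrt{p}$ ($L{\left(p \right)} = \left(5 - p - p\right) - \left(7 - 3 \sqrt{p}\right) = \left(5 - 2 p\right) + \left(-7 + 3 \sqrt{p}\right) = -2 - 2 p + 3 \sqrt{p}$)
$L{\left(22 \right)} \left(-481 + \left(9 - 11 \left(\left(-1\right) \left(-10\right)\right)\right)\right) = \left(-2 - 44 + 3 \sqrt{22}\right) \left(-481 + \left(9 - 11 \left(\left(-1\right) \left(-10\right)\right)\right)\right) = \left(-2 - 44 + 3 \sqrt{22}\right) \left(-481 + \left(9 - 110\right)\right) = \left(-46 + 3 \sqrt{22}\right) \left(-481 + \left(9 - 110\right)\right) = \left(-46 + 3 \sqrt{22}\right) \left(-481 - 101\right) = \left(-46 + 3 \sqrt{22}\right) \left(-582\right) = 26772 - 1746 \sqrt{22}$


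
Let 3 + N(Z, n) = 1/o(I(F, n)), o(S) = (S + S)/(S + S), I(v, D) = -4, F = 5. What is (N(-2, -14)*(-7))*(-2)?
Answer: -28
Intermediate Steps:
o(S) = 1 (o(S) = (2*S)/((2*S)) = (2*S)*(1/(2*S)) = 1)
N(Z, n) = -2 (N(Z, n) = -3 + 1/1 = -3 + 1 = -2)
(N(-2, -14)*(-7))*(-2) = -2*(-7)*(-2) = 14*(-2) = -28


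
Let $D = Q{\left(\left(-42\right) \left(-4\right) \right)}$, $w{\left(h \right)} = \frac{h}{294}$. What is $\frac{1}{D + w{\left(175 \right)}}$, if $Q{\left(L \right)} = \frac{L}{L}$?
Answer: $\frac{42}{67} \approx 0.62687$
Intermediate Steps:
$Q{\left(L \right)} = 1$
$w{\left(h \right)} = \frac{h}{294}$ ($w{\left(h \right)} = h \frac{1}{294} = \frac{h}{294}$)
$D = 1$
$\frac{1}{D + w{\left(175 \right)}} = \frac{1}{1 + \frac{1}{294} \cdot 175} = \frac{1}{1 + \frac{25}{42}} = \frac{1}{\frac{67}{42}} = \frac{42}{67}$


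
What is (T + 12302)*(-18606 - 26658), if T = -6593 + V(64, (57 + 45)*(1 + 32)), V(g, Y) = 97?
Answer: -262802784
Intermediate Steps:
T = -6496 (T = -6593 + 97 = -6496)
(T + 12302)*(-18606 - 26658) = (-6496 + 12302)*(-18606 - 26658) = 5806*(-45264) = -262802784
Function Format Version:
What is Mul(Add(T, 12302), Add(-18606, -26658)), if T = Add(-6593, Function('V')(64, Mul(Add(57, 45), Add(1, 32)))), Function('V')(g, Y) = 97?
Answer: -262802784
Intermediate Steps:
T = -6496 (T = Add(-6593, 97) = -6496)
Mul(Add(T, 12302), Add(-18606, -26658)) = Mul(Add(-6496, 12302), Add(-18606, -26658)) = Mul(5806, -45264) = -262802784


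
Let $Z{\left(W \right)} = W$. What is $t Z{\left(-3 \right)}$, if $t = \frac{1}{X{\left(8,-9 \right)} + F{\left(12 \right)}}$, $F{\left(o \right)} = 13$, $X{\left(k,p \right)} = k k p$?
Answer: $\frac{3}{563} \approx 0.0053286$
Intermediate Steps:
$X{\left(k,p \right)} = p k^{2}$
$t = - \frac{1}{563}$ ($t = \frac{1}{- 9 \cdot 8^{2} + 13} = \frac{1}{\left(-9\right) 64 + 13} = \frac{1}{-576 + 13} = \frac{1}{-563} = - \frac{1}{563} \approx -0.0017762$)
$t Z{\left(-3 \right)} = \left(- \frac{1}{563}\right) \left(-3\right) = \frac{3}{563}$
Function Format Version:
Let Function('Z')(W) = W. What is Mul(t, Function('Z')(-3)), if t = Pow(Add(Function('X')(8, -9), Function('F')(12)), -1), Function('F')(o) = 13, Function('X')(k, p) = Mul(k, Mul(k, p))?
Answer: Rational(3, 563) ≈ 0.0053286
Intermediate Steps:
Function('X')(k, p) = Mul(p, Pow(k, 2))
t = Rational(-1, 563) (t = Pow(Add(Mul(-9, Pow(8, 2)), 13), -1) = Pow(Add(Mul(-9, 64), 13), -1) = Pow(Add(-576, 13), -1) = Pow(-563, -1) = Rational(-1, 563) ≈ -0.0017762)
Mul(t, Function('Z')(-3)) = Mul(Rational(-1, 563), -3) = Rational(3, 563)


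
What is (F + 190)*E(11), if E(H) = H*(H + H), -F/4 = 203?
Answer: -150524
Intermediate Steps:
F = -812 (F = -4*203 = -812)
E(H) = 2*H² (E(H) = H*(2*H) = 2*H²)
(F + 190)*E(11) = (-812 + 190)*(2*11²) = -1244*121 = -622*242 = -150524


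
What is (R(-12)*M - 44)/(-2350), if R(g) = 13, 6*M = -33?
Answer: 231/4700 ≈ 0.049149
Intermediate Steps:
M = -11/2 (M = (⅙)*(-33) = -11/2 ≈ -5.5000)
(R(-12)*M - 44)/(-2350) = (13*(-11/2) - 44)/(-2350) = (-143/2 - 44)*(-1/2350) = -231/2*(-1/2350) = 231/4700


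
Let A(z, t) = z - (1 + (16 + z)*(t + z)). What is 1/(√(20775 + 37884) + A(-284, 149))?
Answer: -12155/443212522 - √58659/1329637566 ≈ -2.7607e-5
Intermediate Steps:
A(z, t) = -1 + z - (16 + z)*(t + z) (A(z, t) = z + (-1 - (16 + z)*(t + z)) = -1 + z - (16 + z)*(t + z))
1/(√(20775 + 37884) + A(-284, 149)) = 1/(√(20775 + 37884) + (-1 - 1*(-284)² - 16*149 - 15*(-284) - 1*149*(-284))) = 1/(√58659 + (-1 - 1*80656 - 2384 + 4260 + 42316)) = 1/(√58659 + (-1 - 80656 - 2384 + 4260 + 42316)) = 1/(√58659 - 36465) = 1/(-36465 + √58659)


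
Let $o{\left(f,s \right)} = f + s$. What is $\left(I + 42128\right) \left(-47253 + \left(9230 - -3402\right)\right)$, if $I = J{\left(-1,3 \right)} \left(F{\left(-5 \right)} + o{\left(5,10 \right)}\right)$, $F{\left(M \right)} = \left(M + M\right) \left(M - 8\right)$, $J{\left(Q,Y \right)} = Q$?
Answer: $-1453493443$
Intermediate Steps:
$F{\left(M \right)} = 2 M \left(-8 + M\right)$
$I = -145$ ($I = - (2 \left(-5\right) \left(-8 - 5\right) + \left(5 + 10\right)) = - (2 \left(-5\right) \left(-13\right) + 15) = - (130 + 15) = \left(-1\right) 145 = -145$)
$\left(I + 42128\right) \left(-47253 + \left(9230 - -3402\right)\right) = \left(-145 + 42128\right) \left(-47253 + \left(9230 - -3402\right)\right) = 41983 \left(-47253 + \left(9230 + 3402\right)\right) = 41983 \left(-47253 + 12632\right) = 41983 \left(-34621\right) = -1453493443$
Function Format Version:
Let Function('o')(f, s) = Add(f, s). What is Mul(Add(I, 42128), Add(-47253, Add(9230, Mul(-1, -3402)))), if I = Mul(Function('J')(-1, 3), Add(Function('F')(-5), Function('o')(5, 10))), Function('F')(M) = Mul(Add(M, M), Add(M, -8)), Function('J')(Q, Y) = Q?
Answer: -1453493443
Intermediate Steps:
Function('F')(M) = Mul(2, M, Add(-8, M)) (Function('F')(M) = Mul(Mul(2, M), Add(-8, M)) = Mul(2, M, Add(-8, M)))
I = -145 (I = Mul(-1, Add(Mul(2, -5, Add(-8, -5)), Add(5, 10))) = Mul(-1, Add(Mul(2, -5, -13), 15)) = Mul(-1, Add(130, 15)) = Mul(-1, 145) = -145)
Mul(Add(I, 42128), Add(-47253, Add(9230, Mul(-1, -3402)))) = Mul(Add(-145, 42128), Add(-47253, Add(9230, Mul(-1, -3402)))) = Mul(41983, Add(-47253, Add(9230, 3402))) = Mul(41983, Add(-47253, 12632)) = Mul(41983, -34621) = -1453493443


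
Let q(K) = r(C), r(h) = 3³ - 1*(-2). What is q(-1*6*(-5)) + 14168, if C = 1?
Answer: 14197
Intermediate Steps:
r(h) = 29 (r(h) = 27 + 2 = 29)
q(K) = 29
q(-1*6*(-5)) + 14168 = 29 + 14168 = 14197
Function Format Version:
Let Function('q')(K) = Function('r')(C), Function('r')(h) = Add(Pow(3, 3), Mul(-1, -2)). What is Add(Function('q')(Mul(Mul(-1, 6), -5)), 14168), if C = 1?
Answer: 14197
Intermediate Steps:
Function('r')(h) = 29 (Function('r')(h) = Add(27, 2) = 29)
Function('q')(K) = 29
Add(Function('q')(Mul(Mul(-1, 6), -5)), 14168) = Add(29, 14168) = 14197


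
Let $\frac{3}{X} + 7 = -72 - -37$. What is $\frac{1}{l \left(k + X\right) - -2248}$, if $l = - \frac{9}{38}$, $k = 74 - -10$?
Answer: $\frac{532}{1185361} \approx 0.00044881$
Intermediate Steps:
$X = - \frac{1}{14}$ ($X = \frac{3}{-7 - 35} = \frac{3}{-42} = 3 \left(- \frac{1}{42}\right) = - \frac{1}{14} \approx -0.071429$)
$k = 84$ ($k = 74 + 10 = 84$)
$l = - \frac{9}{38}$ ($l = \left(-9\right) \frac{1}{38} = - \frac{9}{38} \approx -0.23684$)
$\frac{1}{l \left(k + X\right) - -2248} = \frac{1}{- \frac{9 \left(84 - \frac{1}{14}\right)}{38} - -2248} = \frac{1}{\left(- \frac{9}{38}\right) \frac{1175}{14} + \left(-47 + 2295\right)} = \frac{1}{- \frac{10575}{532} + 2248} = \frac{1}{\frac{1185361}{532}} = \frac{532}{1185361}$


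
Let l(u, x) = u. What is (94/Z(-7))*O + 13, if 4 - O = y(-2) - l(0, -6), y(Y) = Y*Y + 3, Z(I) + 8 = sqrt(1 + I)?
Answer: 1583/35 + 141*I*sqrt(6)/35 ≈ 45.229 + 9.868*I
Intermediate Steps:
Z(I) = -8 + sqrt(1 + I)
y(Y) = 3 + Y**2 (y(Y) = Y**2 + 3 = 3 + Y**2)
O = -3 (O = 4 - ((3 + (-2)**2) - 1*0) = 4 - ((3 + 4) + 0) = 4 - (7 + 0) = 4 - 1*7 = 4 - 7 = -3)
(94/Z(-7))*O + 13 = (94/(-8 + sqrt(1 - 7)))*(-3) + 13 = (94/(-8 + sqrt(-6)))*(-3) + 13 = (94/(-8 + I*sqrt(6)))*(-3) + 13 = -282/(-8 + I*sqrt(6)) + 13 = 13 - 282/(-8 + I*sqrt(6))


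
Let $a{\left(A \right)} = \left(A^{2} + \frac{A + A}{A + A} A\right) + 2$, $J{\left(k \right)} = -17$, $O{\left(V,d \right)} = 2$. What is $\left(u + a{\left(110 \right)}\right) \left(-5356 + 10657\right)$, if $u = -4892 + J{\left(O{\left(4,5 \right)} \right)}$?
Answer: $38713203$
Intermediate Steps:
$u = -4909$ ($u = -4892 - 17 = -4909$)
$a{\left(A \right)} = 2 + A + A^{2}$ ($a{\left(A \right)} = \left(A^{2} + \frac{2 A}{2 A} A\right) + 2 = \left(A^{2} + 2 A \frac{1}{2 A} A\right) + 2 = \left(A^{2} + 1 A\right) + 2 = \left(A^{2} + A\right) + 2 = \left(A + A^{2}\right) + 2 = 2 + A + A^{2}$)
$\left(u + a{\left(110 \right)}\right) \left(-5356 + 10657\right) = \left(-4909 + \left(2 + 110 + 110^{2}\right)\right) \left(-5356 + 10657\right) = \left(-4909 + \left(2 + 110 + 12100\right)\right) 5301 = \left(-4909 + 12212\right) 5301 = 7303 \cdot 5301 = 38713203$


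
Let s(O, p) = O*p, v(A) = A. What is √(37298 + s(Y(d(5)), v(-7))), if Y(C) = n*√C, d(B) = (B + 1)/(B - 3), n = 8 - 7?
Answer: √(37298 - 7*√3) ≈ 193.10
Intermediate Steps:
n = 1
d(B) = (1 + B)/(-3 + B)
Y(C) = √C (Y(C) = 1*√C = √C)
√(37298 + s(Y(d(5)), v(-7))) = √(37298 + √((1 + 5)/(-3 + 5))*(-7)) = √(37298 + √(6/2)*(-7)) = √(37298 + √((½)*6)*(-7)) = √(37298 + √3*(-7)) = √(37298 - 7*√3)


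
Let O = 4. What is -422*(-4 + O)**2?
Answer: 0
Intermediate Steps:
-422*(-4 + O)**2 = -422*(-4 + 4)**2 = -422*0**2 = -422*0 = 0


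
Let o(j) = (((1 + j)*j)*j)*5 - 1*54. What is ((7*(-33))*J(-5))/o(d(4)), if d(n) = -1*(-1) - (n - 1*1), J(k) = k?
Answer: -1155/74 ≈ -15.608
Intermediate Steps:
d(n) = 2 - n (d(n) = 1 - (n - 1) = 1 - (-1 + n) = 1 + (1 - n) = 2 - n)
o(j) = -54 + 5*j²*(1 + j) (o(j) = ((j*(1 + j))*j)*5 - 54 = (j²*(1 + j))*5 - 54 = 5*j²*(1 + j) - 54 = -54 + 5*j²*(1 + j))
((7*(-33))*J(-5))/o(d(4)) = ((7*(-33))*(-5))/(-54 + 5*(2 - 1*4)² + 5*(2 - 1*4)³) = (-231*(-5))/(-54 + 5*(2 - 4)² + 5*(2 - 4)³) = 1155/(-54 + 5*(-2)² + 5*(-2)³) = 1155/(-54 + 5*4 + 5*(-8)) = 1155/(-54 + 20 - 40) = 1155/(-74) = 1155*(-1/74) = -1155/74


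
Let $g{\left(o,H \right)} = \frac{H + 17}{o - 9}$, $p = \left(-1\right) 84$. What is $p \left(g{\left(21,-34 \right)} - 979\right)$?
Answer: $82355$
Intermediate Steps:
$p = -84$
$g{\left(o,H \right)} = \frac{17 + H}{-9 + o}$
$p \left(g{\left(21,-34 \right)} - 979\right) = - 84 \left(\frac{17 - 34}{-9 + 21} - 979\right) = - 84 \left(\frac{1}{12} \left(-17\right) - 979\right) = - 84 \left(- \frac{17}{12} - 979\right) = \left(-84\right) \left(- \frac{11765}{12}\right) = 82355$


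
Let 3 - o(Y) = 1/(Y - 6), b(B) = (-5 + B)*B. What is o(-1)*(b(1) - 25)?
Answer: -638/7 ≈ -91.143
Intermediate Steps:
b(B) = B*(-5 + B)
o(Y) = 3 - 1/(-6 + Y) (o(Y) = 3 - 1/(Y - 6) = 3 - 1/(-6 + Y))
o(-1)*(b(1) - 25) = ((-19 + 3*(-1))/(-6 - 1))*(1*(-5 + 1) - 25) = ((-19 - 3)/(-7))*(1*(-4) - 25) = (-1/7*(-22))*(-4 - 25) = (22/7)*(-29) = -638/7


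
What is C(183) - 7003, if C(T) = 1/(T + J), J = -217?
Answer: -238103/34 ≈ -7003.0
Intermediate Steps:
C(T) = 1/(-217 + T) (C(T) = 1/(T - 217) = 1/(-217 + T))
C(183) - 7003 = 1/(-217 + 183) - 7003 = 1/(-34) - 7003 = -1/34 - 7003 = -238103/34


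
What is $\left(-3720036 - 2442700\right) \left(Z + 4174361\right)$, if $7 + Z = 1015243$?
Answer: $-31982116257392$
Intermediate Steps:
$Z = 1015236$ ($Z = -7 + 1015243 = 1015236$)
$\left(-3720036 - 2442700\right) \left(Z + 4174361\right) = \left(-3720036 - 2442700\right) \left(1015236 + 4174361\right) = \left(-6162736\right) 5189597 = -31982116257392$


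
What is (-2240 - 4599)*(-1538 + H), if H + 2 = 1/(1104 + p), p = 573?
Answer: 17662257781/1677 ≈ 1.0532e+7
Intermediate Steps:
H = -3353/1677 (H = -2 + 1/(1104 + 573) = -2 + 1/1677 = -3353/1677 ≈ -1.9994)
(-2240 - 4599)*(-1538 + H) = (-2240 - 4599)*(-1538 - 3353/1677) = -6839*(-2582579/1677) = 17662257781/1677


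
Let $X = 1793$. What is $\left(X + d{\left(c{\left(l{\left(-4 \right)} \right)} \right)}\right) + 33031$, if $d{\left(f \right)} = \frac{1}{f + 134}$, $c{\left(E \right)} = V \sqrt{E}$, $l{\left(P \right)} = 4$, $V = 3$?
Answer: $\frac{4875361}{140} \approx 34824.0$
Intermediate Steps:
$c{\left(E \right)} = 3 \sqrt{E}$
$d{\left(f \right)} = \frac{1}{134 + f}$
$\left(X + d{\left(c{\left(l{\left(-4 \right)} \right)} \right)}\right) + 33031 = \left(1793 + \frac{1}{134 + 3 \sqrt{4}}\right) + 33031 = \left(1793 + \frac{1}{134 + 3 \cdot 2}\right) + 33031 = \left(1793 + \frac{1}{134 + 6}\right) + 33031 = \left(1793 + \frac{1}{140}\right) + 33031 = \frac{251021}{140} + 33031 = \frac{4875361}{140}$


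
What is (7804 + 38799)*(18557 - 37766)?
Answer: -895197027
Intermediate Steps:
(7804 + 38799)*(18557 - 37766) = 46603*(-19209) = -895197027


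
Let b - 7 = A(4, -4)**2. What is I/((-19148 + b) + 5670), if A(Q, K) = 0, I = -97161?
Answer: 97161/13471 ≈ 7.2126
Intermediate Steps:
b = 7 (b = 7 + 0**2 = 7 + 0 = 7)
I/((-19148 + b) + 5670) = -97161/((-19148 + 7) + 5670) = -97161/(-19141 + 5670) = -97161/(-13471) = -97161*(-1/13471) = 97161/13471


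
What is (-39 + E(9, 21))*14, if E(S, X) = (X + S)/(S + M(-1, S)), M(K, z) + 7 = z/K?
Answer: -606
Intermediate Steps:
M(K, z) = -7 + z/K
E(S, X) = -S/7 - X/7 (E(S, X) = (X + S)/(S + (-7 + S/(-1))) = (S + X)/(S + (-7 + S*(-1))) = (S + X)/(S + (-7 - S)) = (S + X)/(-7) = (S + X)*(-⅐) = -S/7 - X/7)
(-39 + E(9, 21))*14 = (-39 + (-⅐*9 - ⅐*21))*14 = (-39 + (-9/7 - 3))*14 = (-39 - 30/7)*14 = -303/7*14 = -606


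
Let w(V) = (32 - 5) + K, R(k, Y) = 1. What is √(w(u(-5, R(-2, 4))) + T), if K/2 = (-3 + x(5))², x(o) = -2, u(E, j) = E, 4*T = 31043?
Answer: √31351/2 ≈ 88.531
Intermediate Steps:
T = 31043/4 (T = (¼)*31043 = 31043/4 ≈ 7760.8)
K = 50 (K = 2*(-3 - 2)² = 2*(-5)² = 2*25 = 50)
w(V) = 77 (w(V) = (32 - 5) + 50 = 27 + 50 = 77)
√(w(u(-5, R(-2, 4))) + T) = √(77 + 31043/4) = √(31351/4) = √31351/2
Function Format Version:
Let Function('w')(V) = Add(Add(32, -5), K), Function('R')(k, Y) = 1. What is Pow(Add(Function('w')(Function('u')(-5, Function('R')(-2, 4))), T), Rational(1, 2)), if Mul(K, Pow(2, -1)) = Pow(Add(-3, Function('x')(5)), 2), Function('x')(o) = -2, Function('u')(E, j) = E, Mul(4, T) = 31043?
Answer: Mul(Rational(1, 2), Pow(31351, Rational(1, 2))) ≈ 88.531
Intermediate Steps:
T = Rational(31043, 4) (T = Mul(Rational(1, 4), 31043) = Rational(31043, 4) ≈ 7760.8)
K = 50 (K = Mul(2, Pow(Add(-3, -2), 2)) = Mul(2, Pow(-5, 2)) = Mul(2, 25) = 50)
Function('w')(V) = 77 (Function('w')(V) = Add(Add(32, -5), 50) = Add(27, 50) = 77)
Pow(Add(Function('w')(Function('u')(-5, Function('R')(-2, 4))), T), Rational(1, 2)) = Pow(Add(77, Rational(31043, 4)), Rational(1, 2)) = Pow(Rational(31351, 4), Rational(1, 2)) = Mul(Rational(1, 2), Pow(31351, Rational(1, 2)))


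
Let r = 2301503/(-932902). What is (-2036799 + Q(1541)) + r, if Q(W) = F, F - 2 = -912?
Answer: -1900985103021/932902 ≈ -2.0377e+6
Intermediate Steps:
F = -910 (F = 2 - 912 = -910)
Q(W) = -910
r = -2301503/932902 (r = 2301503*(-1/932902) = -2301503/932902 ≈ -2.4670)
(-2036799 + Q(1541)) + r = (-2036799 - 910) - 2301503/932902 = -2037709 - 2301503/932902 = -1900985103021/932902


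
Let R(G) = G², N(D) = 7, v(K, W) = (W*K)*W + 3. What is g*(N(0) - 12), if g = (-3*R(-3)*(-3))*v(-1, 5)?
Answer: 8910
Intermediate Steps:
v(K, W) = 3 + K*W² (v(K, W) = (K*W)*W + 3 = K*W² + 3 = 3 + K*W²)
g = -1782 (g = (-3*(-3)²*(-3))*(3 - 1*5²) = (-3*9*(-3))*(3 - 1*25) = (-27*(-3))*(3 - 25) = 81*(-22) = -1782)
g*(N(0) - 12) = -1782*(7 - 12) = -1782*(-5) = 8910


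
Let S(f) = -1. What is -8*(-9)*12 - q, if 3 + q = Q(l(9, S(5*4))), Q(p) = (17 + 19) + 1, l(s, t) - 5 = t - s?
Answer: 830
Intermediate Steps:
l(s, t) = 5 + t - s (l(s, t) = 5 + (t - s) = 5 + t - s)
Q(p) = 37 (Q(p) = 36 + 1 = 37)
q = 34 (q = -3 + 37 = 34)
-8*(-9)*12 - q = -8*(-9)*12 - 1*34 = 72*12 - 34 = 864 - 34 = 830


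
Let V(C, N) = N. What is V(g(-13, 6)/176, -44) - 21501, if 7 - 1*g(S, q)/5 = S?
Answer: -21545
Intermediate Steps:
g(S, q) = 35 - 5*S
V(g(-13, 6)/176, -44) - 21501 = -44 - 21501 = -21545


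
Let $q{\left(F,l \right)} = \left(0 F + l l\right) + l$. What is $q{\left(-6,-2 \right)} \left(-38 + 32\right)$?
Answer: $-12$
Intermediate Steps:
$q{\left(F,l \right)} = l + l^{2}$ ($q{\left(F,l \right)} = \left(0 + l^{2}\right) + l = l^{2} + l = l + l^{2}$)
$q{\left(-6,-2 \right)} \left(-38 + 32\right) = - 2 \left(1 - 2\right) \left(-38 + 32\right) = \left(-2\right) \left(-1\right) \left(-6\right) = 2 \left(-6\right) = -12$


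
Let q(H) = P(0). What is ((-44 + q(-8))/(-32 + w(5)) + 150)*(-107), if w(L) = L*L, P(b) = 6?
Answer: -116416/7 ≈ -16631.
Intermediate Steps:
q(H) = 6
w(L) = L²
((-44 + q(-8))/(-32 + w(5)) + 150)*(-107) = ((-44 + 6)/(-32 + 5²) + 150)*(-107) = (-38/(-32 + 25) + 150)*(-107) = (-38/(-7) + 150)*(-107) = (-38*(-⅐) + 150)*(-107) = (38/7 + 150)*(-107) = (1088/7)*(-107) = -116416/7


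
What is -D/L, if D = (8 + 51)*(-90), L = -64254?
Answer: -885/10709 ≈ -0.082641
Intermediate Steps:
D = -5310 (D = 59*(-90) = -5310)
-D/L = -(-5310)/(-64254) = -(-5310)*(-1)/64254 = -1*885/10709 = -885/10709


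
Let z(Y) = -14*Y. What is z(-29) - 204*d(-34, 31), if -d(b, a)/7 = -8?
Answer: -11018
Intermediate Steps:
d(b, a) = 56 (d(b, a) = -7*(-8) = 56)
z(-29) - 204*d(-34, 31) = -14*(-29) - 204*56 = 406 - 11424 = -11018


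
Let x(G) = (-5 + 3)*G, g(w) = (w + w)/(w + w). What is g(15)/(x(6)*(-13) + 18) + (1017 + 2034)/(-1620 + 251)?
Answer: -529505/238206 ≈ -2.2229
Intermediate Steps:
g(w) = 1 (g(w) = (2*w)/((2*w)) = (2*w)*(1/(2*w)) = 1)
x(G) = -2*G
g(15)/(x(6)*(-13) + 18) + (1017 + 2034)/(-1620 + 251) = 1/(-2*6*(-13) + 18) + (1017 + 2034)/(-1620 + 251) = 1/(-12*(-13) + 18) + 3051/(-1369) = 1/(156 + 18) + 3051*(-1/1369) = 1/174 - 3051/1369 = -529505/238206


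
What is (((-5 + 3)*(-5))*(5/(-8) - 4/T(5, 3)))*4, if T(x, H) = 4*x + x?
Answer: -157/5 ≈ -31.400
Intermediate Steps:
T(x, H) = 5*x
(((-5 + 3)*(-5))*(5/(-8) - 4/T(5, 3)))*4 = (((-5 + 3)*(-5))*(5/(-8) - 4/(5*5)))*4 = ((-2*(-5))*(5*(-1/8) - 4/25))*4 = (10*(-5/8 - 4*1/25))*4 = (10*(-5/8 - 4/25))*4 = (10*(-157/200))*4 = -157/20*4 = -157/5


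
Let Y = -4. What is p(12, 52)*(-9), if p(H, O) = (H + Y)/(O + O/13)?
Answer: -9/7 ≈ -1.2857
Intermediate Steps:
p(H, O) = 13*(-4 + H)/(14*O) (p(H, O) = (H - 4)/(O + O/13) = (-4 + H)/(O + O*(1/13)) = (-4 + H)/(O + O/13) = (-4 + H)/((14*O/13)) = (-4 + H)*(13/(14*O)) = 13*(-4 + H)/(14*O))
p(12, 52)*(-9) = ((13/14)*(-4 + 12)/52)*(-9) = ((13/14)*(1/52)*8)*(-9) = (⅐)*(-9) = -9/7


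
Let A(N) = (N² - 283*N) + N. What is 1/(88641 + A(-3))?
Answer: 1/89496 ≈ 1.1174e-5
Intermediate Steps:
A(N) = N² - 282*N
1/(88641 + A(-3)) = 1/(88641 - 3*(-282 - 3)) = 1/(88641 - 3*(-285)) = 1/(88641 + 855) = 1/89496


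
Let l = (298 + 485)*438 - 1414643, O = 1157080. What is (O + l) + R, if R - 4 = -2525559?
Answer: -2440164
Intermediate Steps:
R = -2525555 (R = 4 - 2525559 = -2525555)
l = -1071689 (l = 783*438 - 1414643 = 342954 - 1414643 = -1071689)
(O + l) + R = (1157080 - 1071689) - 2525555 = 85391 - 2525555 = -2440164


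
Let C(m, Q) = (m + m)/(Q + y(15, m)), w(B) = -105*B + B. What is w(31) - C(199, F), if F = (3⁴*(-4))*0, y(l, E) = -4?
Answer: -6249/2 ≈ -3124.5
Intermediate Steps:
w(B) = -104*B
F = 0 (F = (81*(-4))*0 = -324*0 = 0)
C(m, Q) = 2*m/(-4 + Q) (C(m, Q) = (m + m)/(Q - 4) = (2*m)/(-4 + Q) = 2*m/(-4 + Q))
w(31) - C(199, F) = -104*31 - 2*199/(-4 + 0) = -3224 - 2*199/(-4) = -3224 - 2*199*(-1)/4 = -3224 - 1*(-199/2) = -3224 + 199/2 = -6249/2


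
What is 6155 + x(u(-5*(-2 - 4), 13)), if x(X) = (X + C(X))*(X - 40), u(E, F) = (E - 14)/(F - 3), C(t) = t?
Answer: 150803/25 ≈ 6032.1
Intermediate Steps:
u(E, F) = (-14 + E)/(-3 + F)
x(X) = 2*X*(-40 + X) (x(X) = (X + X)*(X - 40) = (2*X)*(-40 + X) = 2*X*(-40 + X))
6155 + x(u(-5*(-2 - 4), 13)) = 6155 + 2*((-14 - 5*(-2 - 4))/(-3 + 13))*(-40 + (-14 - 5*(-2 - 4))/(-3 + 13)) = 6155 + 2*((-14 - 5*(-6))/10)*(-40 + (-14 - 5*(-6))/10) = 6155 + 2*((-14 + 30)/10)*(-40 + (-14 + 30)/10) = 6155 + 2*((1/10)*16)*(-40 + (1/10)*16) = 6155 + 2*(8/5)*(-40 + 8/5) = 6155 + 2*(8/5)*(-192/5) = 6155 - 3072/25 = 150803/25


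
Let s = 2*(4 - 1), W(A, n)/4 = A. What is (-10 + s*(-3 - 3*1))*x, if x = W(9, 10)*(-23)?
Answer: 38088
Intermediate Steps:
W(A, n) = 4*A
s = 6 (s = 2*3 = 6)
x = -828 (x = (4*9)*(-23) = 36*(-23) = -828)
(-10 + s*(-3 - 3*1))*x = (-10 + 6*(-3 - 3*1))*(-828) = (-10 + 6*(-3 - 3))*(-828) = (-10 + 6*(-6))*(-828) = (-10 - 36)*(-828) = -46*(-828) = 38088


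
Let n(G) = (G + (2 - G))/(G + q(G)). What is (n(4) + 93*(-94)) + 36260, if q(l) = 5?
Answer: 247664/9 ≈ 27518.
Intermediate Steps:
n(G) = 2/(5 + G) (n(G) = (G + (2 - G))/(G + 5) = 2/(5 + G))
(n(4) + 93*(-94)) + 36260 = (2/(5 + 4) + 93*(-94)) + 36260 = (2/9 - 8742) + 36260 = -78676/9 + 36260 = 247664/9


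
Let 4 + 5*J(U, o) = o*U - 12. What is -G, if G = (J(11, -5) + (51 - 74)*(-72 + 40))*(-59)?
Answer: 212931/5 ≈ 42586.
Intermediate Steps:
J(U, o) = -16/5 + U*o/5 (J(U, o) = -4/5 + (o*U - 12)/5 = -4/5 + (U*o - 12)/5 = -4/5 + (-12 + U*o)/5 = -4/5 + (-12/5 + U*o/5) = -16/5 + U*o/5)
G = -212931/5 (G = ((-16/5 + (1/5)*11*(-5)) + (51 - 74)*(-72 + 40))*(-59) = ((-16/5 - 11) - 23*(-32))*(-59) = (-71/5 + 736)*(-59) = (3609/5)*(-59) = -212931/5 ≈ -42586.)
-G = -1*(-212931/5) = 212931/5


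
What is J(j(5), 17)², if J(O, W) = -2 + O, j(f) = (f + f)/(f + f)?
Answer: 1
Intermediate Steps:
j(f) = 1 (j(f) = (2*f)/((2*f)) = (2*f)*(1/(2*f)) = 1)
J(j(5), 17)² = (-2 + 1)² = (-1)² = 1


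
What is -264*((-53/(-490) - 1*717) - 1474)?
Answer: 141706884/245 ≈ 5.7840e+5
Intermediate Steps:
-264*((-53/(-490) - 1*717) - 1474) = -264*((-53*(-1/490) - 717) - 1474) = -264*((53/490 - 717) - 1474) = -264*(-351277/490 - 1474) = -264*(-1073537/490) = 141706884/245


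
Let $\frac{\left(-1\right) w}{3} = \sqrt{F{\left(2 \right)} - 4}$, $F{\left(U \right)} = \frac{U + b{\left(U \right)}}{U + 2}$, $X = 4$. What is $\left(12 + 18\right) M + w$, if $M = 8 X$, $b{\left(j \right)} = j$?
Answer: $960 - 3 i \sqrt{3} \approx 960.0 - 5.1962 i$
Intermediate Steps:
$F{\left(U \right)} = \frac{2 U}{2 + U}$ ($F{\left(U \right)} = \frac{U + U}{U + 2} = \frac{2 U}{2 + U}$)
$M = 32$ ($M = 8 \cdot 4 = 32$)
$w = - 3 i \sqrt{3}$ ($w = - 3 \sqrt{2 \cdot 2 \frac{1}{2 + 2} - 4} = - 3 \sqrt{2 \cdot 2 \cdot \frac{1}{4} - 4} = - 3 \sqrt{1 - 4} = - 3 \sqrt{-3} = - 3 i \sqrt{3} \approx - 5.1962 i$)
$\left(12 + 18\right) M + w = \left(12 + 18\right) 32 - 3 i \sqrt{3} = 30 \cdot 32 - 3 i \sqrt{3} = 960 - 3 i \sqrt{3}$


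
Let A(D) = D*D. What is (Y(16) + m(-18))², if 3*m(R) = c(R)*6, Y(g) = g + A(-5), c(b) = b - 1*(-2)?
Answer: 81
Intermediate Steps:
A(D) = D²
c(b) = 2 + b (c(b) = b + 2 = 2 + b)
Y(g) = 25 + g (Y(g) = g + (-5)² = g + 25 = 25 + g)
m(R) = 4 + 2*R (m(R) = ((2 + R)*6)/3 = (12 + 6*R)/3 = 4 + 2*R)
(Y(16) + m(-18))² = ((25 + 16) + (4 + 2*(-18)))² = (41 + (4 - 36))² = (41 - 32)² = 9² = 81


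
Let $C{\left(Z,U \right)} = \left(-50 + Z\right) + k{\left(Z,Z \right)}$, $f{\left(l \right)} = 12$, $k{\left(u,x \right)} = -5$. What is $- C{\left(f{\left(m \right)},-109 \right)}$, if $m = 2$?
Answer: $43$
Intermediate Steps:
$C{\left(Z,U \right)} = -55 + Z$ ($C{\left(Z,U \right)} = \left(-50 + Z\right) - 5 = -55 + Z$)
$- C{\left(f{\left(m \right)},-109 \right)} = - (-55 + 12) = \left(-1\right) \left(-43\right) = 43$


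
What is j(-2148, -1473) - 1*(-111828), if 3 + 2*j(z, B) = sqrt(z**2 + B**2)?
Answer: 223653/2 + 3*sqrt(753737)/2 ≈ 1.1313e+5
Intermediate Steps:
j(z, B) = -3/2 + sqrt(B**2 + z**2)/2 (j(z, B) = -3/2 + sqrt(z**2 + B**2)/2 = -3/2 + sqrt(B**2 + z**2)/2)
j(-2148, -1473) - 1*(-111828) = (-3/2 + sqrt((-1473)**2 + (-2148)**2)/2) - 1*(-111828) = (-3/2 + sqrt(2169729 + 4613904)/2) + 111828 = (-3/2 + sqrt(6783633)/2) + 111828 = (-3/2 + (3*sqrt(753737))/2) + 111828 = (-3/2 + 3*sqrt(753737)/2) + 111828 = 223653/2 + 3*sqrt(753737)/2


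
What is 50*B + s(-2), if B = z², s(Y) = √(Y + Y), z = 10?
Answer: 5000 + 2*I ≈ 5000.0 + 2.0*I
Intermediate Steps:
s(Y) = √2*√Y (s(Y) = √(2*Y) = √2*√Y)
B = 100 (B = 10² = 100)
50*B + s(-2) = 50*100 + √2*√(-2) = 5000 + √2*(I*√2) = 5000 + 2*I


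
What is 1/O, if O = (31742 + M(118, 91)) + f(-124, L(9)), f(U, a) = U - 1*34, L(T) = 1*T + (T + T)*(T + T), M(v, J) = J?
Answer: 1/31675 ≈ 3.1571e-5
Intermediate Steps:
L(T) = T + 4*T² (L(T) = T + (2*T)*(2*T) = T + 4*T²)
f(U, a) = -34 + U (f(U, a) = U - 34 = -34 + U)
O = 31675 (O = (31742 + 91) + (-34 - 124) = 31833 - 158 = 31675)
1/O = 1/31675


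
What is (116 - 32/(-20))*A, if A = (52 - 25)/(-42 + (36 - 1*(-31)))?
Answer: 15876/125 ≈ 127.01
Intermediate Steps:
A = 27/25 (A = 27/(-42 + (36 + 31)) = 27/(-42 + 67) = 27/25 ≈ 1.0800)
(116 - 32/(-20))*A = (116 - 32/(-20))*(27/25) = (116 - 32*(-1/20))*(27/25) = (116 + 8/5)*(27/25) = (588/5)*(27/25) = 15876/125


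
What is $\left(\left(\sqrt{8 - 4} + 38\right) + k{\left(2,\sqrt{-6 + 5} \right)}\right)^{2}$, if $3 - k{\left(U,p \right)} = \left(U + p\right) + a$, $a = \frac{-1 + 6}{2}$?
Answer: $\frac{5925}{4} - 77 i \approx 1481.3 - 77.0 i$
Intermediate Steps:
$a = \frac{5}{2}$ ($a = 5 \cdot \frac{1}{2} = \frac{5}{2} \approx 2.5$)
$k{\left(U,p \right)} = \frac{1}{2} - U - p$ ($k{\left(U,p \right)} = 3 - \left(\left(U + p\right) + \frac{5}{2}\right) = 3 - \left(\frac{5}{2} + U + p\right) = \frac{1}{2} - U - p$)
$\left(\left(\sqrt{8 - 4} + 38\right) + k{\left(2,\sqrt{-6 + 5} \right)}\right)^{2} = \left(\left(\sqrt{8 - 4} + 38\right) - \left(\frac{3}{2} + \sqrt{-6 + 5}\right)\right)^{2} = \left(\left(\sqrt{4} + 38\right) - \left(\frac{3}{2} + \sqrt{-1}\right)\right)^{2} = \left(\left(2 + 38\right) - \left(\frac{3}{2} + i\right)\right)^{2} = \left(40 - \left(\frac{3}{2} + i\right)\right)^{2} = \left(\frac{77}{2} - i\right)^{2}$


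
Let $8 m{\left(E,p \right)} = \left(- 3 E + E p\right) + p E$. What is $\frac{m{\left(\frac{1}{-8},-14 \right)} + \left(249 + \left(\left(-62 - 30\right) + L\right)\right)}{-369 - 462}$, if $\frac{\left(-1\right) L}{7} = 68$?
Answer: $\frac{6795}{17728} \approx 0.38329$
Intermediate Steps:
$L = -476$ ($L = \left(-7\right) 68 = -476$)
$m{\left(E,p \right)} = - \frac{3 E}{8} + \frac{E p}{4}$ ($m{\left(E,p \right)} = \frac{\left(- 3 E + E p\right) + p E}{8} = \frac{\left(- 3 E + E p\right) + E p}{8} = \frac{- 3 E + 2 E p}{8} = - \frac{3 E}{8} + \frac{E p}{4}$)
$\frac{m{\left(\frac{1}{-8},-14 \right)} + \left(249 + \left(\left(-62 - 30\right) + L\right)\right)}{-369 - 462} = \frac{\frac{-3 + 2 \left(-14\right)}{8 \left(-8\right)} + \left(249 - 568\right)}{-369 - 462} = \frac{\frac{1}{8} \left(- \frac{1}{8}\right) \left(-3 - 28\right) + \left(249 - 568\right)}{-831} = \left(\frac{1}{8} \left(- \frac{1}{8}\right) \left(-31\right) + \left(249 - 568\right)\right) \left(- \frac{1}{831}\right) = \left(\frac{31}{64} - 319\right) \left(- \frac{1}{831}\right) = \left(- \frac{20385}{64}\right) \left(- \frac{1}{831}\right) = \frac{6795}{17728}$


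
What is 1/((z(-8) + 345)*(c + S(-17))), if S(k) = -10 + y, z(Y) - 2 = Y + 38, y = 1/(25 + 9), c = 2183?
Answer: 34/27853891 ≈ 1.2207e-6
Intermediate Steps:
y = 1/34 ≈ 0.029412
z(Y) = 40 + Y (z(Y) = 2 + (Y + 38) = 2 + (38 + Y) = 40 + Y)
S(k) = -339/34 (S(k) = -10 + 1/34 = -339/34)
1/((z(-8) + 345)*(c + S(-17))) = 1/(((40 - 8) + 345)*(2183 - 339/34)) = 1/((32 + 345)*(73883/34)) = 1/(377*(73883/34)) = 1/(27853891/34) = 34/27853891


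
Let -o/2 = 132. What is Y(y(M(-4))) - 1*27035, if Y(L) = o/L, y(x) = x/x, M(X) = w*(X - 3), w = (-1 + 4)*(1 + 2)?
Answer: -27299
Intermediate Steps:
o = -264 (o = -2*132 = -264)
w = 9 (w = 3*3 = 9)
M(X) = -27 + 9*X (M(X) = 9*(X - 3) = 9*(-3 + X) = -27 + 9*X)
y(x) = 1
Y(L) = -264/L
Y(y(M(-4))) - 1*27035 = -264/1 - 1*27035 = -264*1 - 27035 = -264 - 27035 = -27299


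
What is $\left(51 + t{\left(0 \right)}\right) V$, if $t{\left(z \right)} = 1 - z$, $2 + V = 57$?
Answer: $2860$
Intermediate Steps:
$V = 55$ ($V = -2 + 57 = 55$)
$\left(51 + t{\left(0 \right)}\right) V = \left(51 + \left(1 - 0\right)\right) 55 = \left(51 + \left(1 + 0\right)\right) 55 = \left(51 + 1\right) 55 = 52 \cdot 55 = 2860$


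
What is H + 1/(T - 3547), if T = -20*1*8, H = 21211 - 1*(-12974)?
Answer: 126723794/3707 ≈ 34185.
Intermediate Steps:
H = 34185 (H = 21211 + 12974 = 34185)
T = -160 (T = -20*8 = -160)
H + 1/(T - 3547) = 34185 + 1/(-160 - 3547) = 34185 + 1/(-3707) = 34185 - 1/3707 = 126723794/3707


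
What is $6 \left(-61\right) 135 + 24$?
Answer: $-49386$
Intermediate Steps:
$6 \left(-61\right) 135 + 24 = \left(-366\right) 135 + 24 = -49410 + 24 = -49386$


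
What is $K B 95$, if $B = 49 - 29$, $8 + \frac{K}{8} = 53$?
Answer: $684000$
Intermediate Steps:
$K = 360$ ($K = -64 + 8 \cdot 53 = -64 + 424 = 360$)
$B = 20$ ($B = 49 - 29 = 20$)
$K B 95 = 360 \cdot 20 \cdot 95 = 7200 \cdot 95 = 684000$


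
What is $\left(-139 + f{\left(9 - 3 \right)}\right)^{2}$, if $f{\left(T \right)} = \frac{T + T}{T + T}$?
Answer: $19044$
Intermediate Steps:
$f{\left(T \right)} = 1$ ($f{\left(T \right)} = \frac{2 T}{2 T} = 2 T \frac{1}{2 T} = 1$)
$\left(-139 + f{\left(9 - 3 \right)}\right)^{2} = \left(-139 + 1\right)^{2} = \left(-138\right)^{2} = 19044$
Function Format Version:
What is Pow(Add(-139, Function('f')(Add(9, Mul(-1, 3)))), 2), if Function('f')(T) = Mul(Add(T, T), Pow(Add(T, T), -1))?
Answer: 19044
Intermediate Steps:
Function('f')(T) = 1 (Function('f')(T) = Mul(Mul(2, T), Pow(Mul(2, T), -1)) = Mul(Mul(2, T), Mul(Rational(1, 2), Pow(T, -1))) = 1)
Pow(Add(-139, Function('f')(Add(9, Mul(-1, 3)))), 2) = Pow(Add(-139, 1), 2) = Pow(-138, 2) = 19044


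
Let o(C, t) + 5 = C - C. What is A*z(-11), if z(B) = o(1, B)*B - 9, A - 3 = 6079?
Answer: 279772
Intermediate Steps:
o(C, t) = -5 (o(C, t) = -5 + (C - C) = -5 + 0 = -5)
A = 6082 (A = 3 + 6079 = 6082)
z(B) = -9 - 5*B (z(B) = -5*B - 9 = -9 - 5*B)
A*z(-11) = 6082*(-9 - 5*(-11)) = 6082*(-9 + 55) = 6082*46 = 279772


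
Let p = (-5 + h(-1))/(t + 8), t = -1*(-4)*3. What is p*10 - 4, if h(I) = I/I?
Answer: -6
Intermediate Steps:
t = 12 (t = 4*3 = 12)
h(I) = 1
p = -1/5 (p = (-5 + 1)/(12 + 8) = -4/20 = -4*1/20 = -1/5 ≈ -0.20000)
p*10 - 4 = -1/5*10 - 4 = -2 - 4 = -6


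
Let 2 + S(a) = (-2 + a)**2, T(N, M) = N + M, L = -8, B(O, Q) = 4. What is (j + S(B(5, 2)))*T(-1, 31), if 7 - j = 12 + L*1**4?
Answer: 150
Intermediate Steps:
T(N, M) = M + N
S(a) = -2 + (-2 + a)**2
j = 3 (j = 7 - (12 - 8*1**4) = 7 - (12 - 8*1) = 7 - (12 - 8) = 7 - 1*4 = 7 - 4 = 3)
(j + S(B(5, 2)))*T(-1, 31) = (3 + (-2 + (-2 + 4)**2))*(31 - 1) = (3 + (-2 + 2**2))*30 = (3 + (-2 + 4))*30 = (3 + 2)*30 = 5*30 = 150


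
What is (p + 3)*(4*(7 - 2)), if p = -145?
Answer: -2840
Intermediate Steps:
(p + 3)*(4*(7 - 2)) = (-145 + 3)*(4*(7 - 2)) = -568*5 = -142*20 = -2840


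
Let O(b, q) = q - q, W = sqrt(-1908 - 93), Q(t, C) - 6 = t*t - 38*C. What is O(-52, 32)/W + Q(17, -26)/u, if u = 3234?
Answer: 1283/3234 ≈ 0.39672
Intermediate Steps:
Q(t, C) = 6 + t**2 - 38*C (Q(t, C) = 6 + (t*t - 38*C) = 6 + (t**2 - 38*C) = 6 + t**2 - 38*C)
W = I*sqrt(2001) (W = sqrt(-2001) = I*sqrt(2001) ≈ 44.733*I)
O(b, q) = 0
O(-52, 32)/W + Q(17, -26)/u = 0/((I*sqrt(2001))) + (6 + 17**2 - 38*(-26))/3234 = 0*(-I*sqrt(2001)/2001) + (6 + 289 + 988)*(1/3234) = 0 + 1283*(1/3234) = 0 + 1283/3234 = 1283/3234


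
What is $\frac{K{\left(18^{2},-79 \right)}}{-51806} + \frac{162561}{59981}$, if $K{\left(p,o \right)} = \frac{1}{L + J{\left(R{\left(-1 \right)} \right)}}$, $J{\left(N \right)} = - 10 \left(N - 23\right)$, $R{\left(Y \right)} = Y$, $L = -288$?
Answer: $\frac{404238547949}{149154032928} \approx 2.7102$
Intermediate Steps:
$J{\left(N \right)} = 230 - 10 N$ ($J{\left(N \right)} = - 10 \left(-23 + N\right) = 230 - 10 N$)
$K{\left(p,o \right)} = - \frac{1}{48}$ ($K{\left(p,o \right)} = \frac{1}{-288 + \left(230 - -10\right)} = \frac{1}{-288 + \left(230 + 10\right)} = \frac{1}{-288 + 240} = \frac{1}{-48} = - \frac{1}{48}$)
$\frac{K{\left(18^{2},-79 \right)}}{-51806} + \frac{162561}{59981} = - \frac{1}{48 \left(-51806\right)} + \frac{162561}{59981} = \left(- \frac{1}{48}\right) \left(- \frac{1}{51806}\right) + 162561 \cdot \frac{1}{59981} = \frac{1}{2486688} + \frac{162561}{59981} = \frac{404238547949}{149154032928}$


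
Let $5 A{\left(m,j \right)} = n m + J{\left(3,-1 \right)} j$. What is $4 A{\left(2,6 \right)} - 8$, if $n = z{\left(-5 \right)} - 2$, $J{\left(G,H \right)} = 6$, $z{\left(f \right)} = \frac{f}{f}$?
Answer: $\frac{96}{5} \approx 19.2$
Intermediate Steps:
$z{\left(f \right)} = 1$
$n = -1$ ($n = 1 - 2 = -1$)
$A{\left(m,j \right)} = - \frac{m}{5} + \frac{6 j}{5}$ ($A{\left(m,j \right)} = \frac{- m + 6 j}{5} = - \frac{m}{5} + \frac{6 j}{5}$)
$4 A{\left(2,6 \right)} - 8 = 4 \left(\left(- \frac{1}{5}\right) 2 + \frac{6}{5} \cdot 6\right) - 8 = 4 \left(- \frac{2}{5} + \frac{36}{5}\right) - 8 = 4 \cdot \frac{34}{5} - 8 = \frac{136}{5} - 8 = \frac{96}{5}$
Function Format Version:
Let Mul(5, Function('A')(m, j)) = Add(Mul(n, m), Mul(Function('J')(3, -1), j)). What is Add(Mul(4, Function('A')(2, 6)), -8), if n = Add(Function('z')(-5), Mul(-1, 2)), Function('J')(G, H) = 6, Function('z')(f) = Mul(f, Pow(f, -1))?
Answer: Rational(96, 5) ≈ 19.200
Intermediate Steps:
Function('z')(f) = 1
n = -1 (n = Add(1, Mul(-1, 2)) = Add(1, -2) = -1)
Function('A')(m, j) = Add(Mul(Rational(-1, 5), m), Mul(Rational(6, 5), j)) (Function('A')(m, j) = Mul(Rational(1, 5), Add(Mul(-1, m), Mul(6, j))) = Add(Mul(Rational(-1, 5), m), Mul(Rational(6, 5), j)))
Add(Mul(4, Function('A')(2, 6)), -8) = Add(Mul(4, Add(Mul(Rational(-1, 5), 2), Mul(Rational(6, 5), 6))), -8) = Add(Mul(4, Add(Rational(-2, 5), Rational(36, 5))), -8) = Add(Mul(4, Rational(34, 5)), -8) = Add(Rational(136, 5), -8) = Rational(96, 5)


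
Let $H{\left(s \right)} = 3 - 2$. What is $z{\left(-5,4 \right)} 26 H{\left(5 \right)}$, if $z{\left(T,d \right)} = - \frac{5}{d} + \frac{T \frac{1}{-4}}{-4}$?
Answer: $- \frac{325}{8} \approx -40.625$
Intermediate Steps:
$z{\left(T,d \right)} = - \frac{5}{d} + \frac{T}{16}$ ($z{\left(T,d \right)} = - \frac{5}{d} + T \left(- \frac{1}{4}\right) \left(- \frac{1}{4}\right) = - \frac{5}{d} + - \frac{T}{4} \left(- \frac{1}{4}\right) = - \frac{5}{d} + \frac{T}{16}$)
$H{\left(s \right)} = 1$
$z{\left(-5,4 \right)} 26 H{\left(5 \right)} = \left(- \frac{5}{4} + \frac{1}{16} \left(-5\right)\right) 26 \cdot 1 = \left(\left(-5\right) \frac{1}{4} - \frac{5}{16}\right) 26 \cdot 1 = \left(- \frac{5}{4} - \frac{5}{16}\right) 26 \cdot 1 = \left(- \frac{25}{16}\right) 26 \cdot 1 = \left(- \frac{325}{8}\right) 1 = - \frac{325}{8}$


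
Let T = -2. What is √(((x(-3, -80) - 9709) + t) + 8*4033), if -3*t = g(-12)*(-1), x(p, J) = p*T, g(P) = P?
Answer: √22557 ≈ 150.19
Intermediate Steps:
x(p, J) = -2*p (x(p, J) = p*(-2) = -2*p)
t = -4 (t = -(-4)*(-1) = -⅓*12 = -4)
√(((x(-3, -80) - 9709) + t) + 8*4033) = √(((-2*(-3) - 9709) - 4) + 8*4033) = √(((6 - 9709) - 4) + 32264) = √((-9703 - 4) + 32264) = √(-9707 + 32264) = √22557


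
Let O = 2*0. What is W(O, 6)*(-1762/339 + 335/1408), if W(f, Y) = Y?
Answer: -2367331/79552 ≈ -29.758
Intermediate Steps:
O = 0
W(O, 6)*(-1762/339 + 335/1408) = 6*(-1762/339 + 335/1408) = 6*(-2367331/477312) = -2367331/79552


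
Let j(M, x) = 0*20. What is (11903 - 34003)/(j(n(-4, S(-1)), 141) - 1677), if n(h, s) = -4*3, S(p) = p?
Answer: 1700/129 ≈ 13.178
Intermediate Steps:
n(h, s) = -12
j(M, x) = 0
(11903 - 34003)/(j(n(-4, S(-1)), 141) - 1677) = (11903 - 34003)/(0 - 1677) = -22100/(-1677) = -22100*(-1/1677) = 1700/129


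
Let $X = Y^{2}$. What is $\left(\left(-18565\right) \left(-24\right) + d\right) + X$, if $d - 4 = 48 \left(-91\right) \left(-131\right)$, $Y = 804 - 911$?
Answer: $1029221$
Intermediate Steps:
$Y = -107$ ($Y = 804 - 911 = -107$)
$X = 11449$ ($X = \left(-107\right)^{2} = 11449$)
$d = 572212$ ($d = 4 + 48 \left(-91\right) \left(-131\right) = 4 - -572208 = 4 + 572208 = 572212$)
$\left(\left(-18565\right) \left(-24\right) + d\right) + X = \left(\left(-18565\right) \left(-24\right) + 572212\right) + 11449 = \left(445560 + 572212\right) + 11449 = 1017772 + 11449 = 1029221$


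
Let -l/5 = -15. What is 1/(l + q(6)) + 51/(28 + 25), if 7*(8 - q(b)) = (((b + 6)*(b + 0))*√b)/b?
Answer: 17387098/17844941 + 84*√6/336697 ≈ 0.97495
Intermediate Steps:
l = 75 (l = -5*(-15) = 75)
q(b) = 8 - √b*(6 + b)/7 (q(b) = 8 - ((b + 6)*(b + 0))*√b/(7*b) = 8 - ((6 + b)*b)*√b/(7*b) = 8 - (b*(6 + b))*√b/(7*b) = 8 - b^(3/2)*(6 + b)/(7*b) = 8 - √b*(6 + b)/7)
1/(l + q(6)) + 51/(28 + 25) = 1/(75 + (8 - 6*√6/7 - 6*√6/7)) + 51/(28 + 25) = 1/(75 + (8 - 6*√6/7 - 6*√6/7)) + 51/53 = 1/(75 + (8 - 6*√6/7 - 6*√6/7)) + 51*(1/53) = 1/(75 + (8 - 12*√6/7)) + 51/53 = 1/(83 - 12*√6/7) + 51/53 = 51/53 + 1/(83 - 12*√6/7)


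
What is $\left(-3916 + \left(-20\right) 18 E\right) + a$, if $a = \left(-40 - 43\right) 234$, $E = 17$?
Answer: $-29458$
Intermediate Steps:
$a = -19422$ ($a = \left(-40 - 43\right) 234 = \left(-83\right) 234 = -19422$)
$\left(-3916 + \left(-20\right) 18 E\right) + a = \left(-3916 + \left(-20\right) 18 \cdot 17\right) - 19422 = \left(-3916 - 6120\right) - 19422 = -10036 - 19422 = -29458$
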